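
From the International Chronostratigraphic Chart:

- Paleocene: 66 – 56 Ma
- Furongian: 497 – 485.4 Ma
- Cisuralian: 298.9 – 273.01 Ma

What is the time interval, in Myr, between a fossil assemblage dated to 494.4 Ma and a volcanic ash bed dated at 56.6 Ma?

437.8 million years

494.4 − 56.6 = 437.8 million years.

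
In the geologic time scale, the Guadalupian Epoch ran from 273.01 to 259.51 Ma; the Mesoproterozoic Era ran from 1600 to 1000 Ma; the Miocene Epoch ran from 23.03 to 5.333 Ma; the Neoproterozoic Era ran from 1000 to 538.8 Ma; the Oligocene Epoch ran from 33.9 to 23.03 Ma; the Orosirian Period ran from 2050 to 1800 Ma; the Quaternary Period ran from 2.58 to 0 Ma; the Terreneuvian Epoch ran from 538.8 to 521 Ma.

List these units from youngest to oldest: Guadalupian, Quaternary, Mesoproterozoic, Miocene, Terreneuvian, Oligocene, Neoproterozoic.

The oldest of these is Mesoproterozoic (starts 1600 Ma) and the youngest is Quaternary (ends 0 Ma).
In between, by decreasing start age: Neoproterozoic (1000), Terreneuvian (538.8), Guadalupian (273.01), Oligocene (33.9), Miocene (23.03).
Listing youngest first means reversing that sequence.

Quaternary, Miocene, Oligocene, Guadalupian, Terreneuvian, Neoproterozoic, Mesoproterozoic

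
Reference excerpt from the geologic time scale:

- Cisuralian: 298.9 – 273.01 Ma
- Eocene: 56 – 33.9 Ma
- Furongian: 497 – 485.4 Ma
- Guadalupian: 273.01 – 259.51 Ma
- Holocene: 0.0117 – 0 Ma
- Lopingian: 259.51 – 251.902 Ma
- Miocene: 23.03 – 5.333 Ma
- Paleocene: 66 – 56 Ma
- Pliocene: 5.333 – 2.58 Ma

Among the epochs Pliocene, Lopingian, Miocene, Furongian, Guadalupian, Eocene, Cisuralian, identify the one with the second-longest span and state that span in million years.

Eocene, 22.1 million years

Start − end for each: Pliocene 5.333 − 2.58 = 2.753; Lopingian 259.51 − 251.902 = 7.608; Miocene 23.03 − 5.333 = 17.697; Furongian 497 − 485.4 = 11.6; Guadalupian 273.01 − 259.51 = 13.5; Eocene 56 − 33.9 = 22.1; Cisuralian 298.9 − 273.01 = 25.89.
Ranking these from longest: Cisuralian > Eocene > Miocene > Guadalupian > Furongian > Lopingian > Pliocene.
Position 2 in that ranking is Eocene, which lasted 22.1 Myr.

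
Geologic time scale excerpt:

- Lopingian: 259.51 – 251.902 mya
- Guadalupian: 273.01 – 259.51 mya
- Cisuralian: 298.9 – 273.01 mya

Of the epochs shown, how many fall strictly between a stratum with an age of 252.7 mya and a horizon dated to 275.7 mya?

1

The older date is 275.7 Ma and the younger is 252.7 Ma.
Epochs with start < 275.7 and end > 252.7 Ma: Guadalupian (273.01–259.51).
That is 1 complete epoch.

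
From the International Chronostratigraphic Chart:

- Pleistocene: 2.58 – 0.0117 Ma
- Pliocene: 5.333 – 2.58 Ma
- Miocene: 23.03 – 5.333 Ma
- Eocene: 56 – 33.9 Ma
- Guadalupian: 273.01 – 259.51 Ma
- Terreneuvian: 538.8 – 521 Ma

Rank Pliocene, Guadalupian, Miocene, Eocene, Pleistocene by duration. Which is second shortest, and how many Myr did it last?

Start − end for each: Pliocene 5.333 − 2.58 = 2.753; Guadalupian 273.01 − 259.51 = 13.5; Miocene 23.03 − 5.333 = 17.697; Eocene 56 − 33.9 = 22.1; Pleistocene 2.58 − 0.0117 = 2.5683.
Ranking these from shortest: Pleistocene < Pliocene < Guadalupian < Miocene < Eocene.
Position 2 in that ranking is Pliocene, which lasted 2.753 Myr.

Pliocene, 2.753 million years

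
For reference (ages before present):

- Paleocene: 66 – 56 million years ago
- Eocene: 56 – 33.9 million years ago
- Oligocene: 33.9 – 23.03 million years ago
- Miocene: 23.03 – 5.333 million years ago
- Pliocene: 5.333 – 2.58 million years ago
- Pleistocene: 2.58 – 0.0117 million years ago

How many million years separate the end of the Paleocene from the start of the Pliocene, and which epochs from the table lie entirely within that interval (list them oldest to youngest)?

The Paleocene closes at 56 Ma and the Pliocene opens at 5.333 Ma, so the interval is 56 − 5.333 = 50.667 Myr.
An epoch fits inside if it starts at or after 56 Ma and ends at or before 5.333 Ma; oldest first that gives Eocene, Oligocene, Miocene.

50.667 million years; Eocene, Oligocene, Miocene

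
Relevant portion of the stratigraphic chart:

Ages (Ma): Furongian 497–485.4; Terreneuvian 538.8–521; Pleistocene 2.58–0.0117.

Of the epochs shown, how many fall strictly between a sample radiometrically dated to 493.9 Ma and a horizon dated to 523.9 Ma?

0

Checking each listed span, none has both start < 523.9 Ma and end > 493.9 Ma — every epoch straddles one of the two dates or lies outside them — so the count is 0.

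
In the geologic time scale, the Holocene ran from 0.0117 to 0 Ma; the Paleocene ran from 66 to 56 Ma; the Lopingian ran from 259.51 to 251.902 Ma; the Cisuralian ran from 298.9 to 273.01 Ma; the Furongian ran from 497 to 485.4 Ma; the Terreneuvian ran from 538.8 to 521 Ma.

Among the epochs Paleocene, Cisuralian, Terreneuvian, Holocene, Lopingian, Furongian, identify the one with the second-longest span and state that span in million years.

Terreneuvian, 17.8 million years

Start − end for each: Paleocene 66 − 56 = 10; Cisuralian 298.9 − 273.01 = 25.89; Terreneuvian 538.8 − 521 = 17.8; Holocene 0.0117 − 0 = 0.0117; Lopingian 259.51 − 251.902 = 7.608; Furongian 497 − 485.4 = 11.6.
Ranking these from longest: Cisuralian > Terreneuvian > Furongian > Paleocene > Lopingian > Holocene.
Position 2 in that ranking is Terreneuvian, which lasted 17.8 Myr.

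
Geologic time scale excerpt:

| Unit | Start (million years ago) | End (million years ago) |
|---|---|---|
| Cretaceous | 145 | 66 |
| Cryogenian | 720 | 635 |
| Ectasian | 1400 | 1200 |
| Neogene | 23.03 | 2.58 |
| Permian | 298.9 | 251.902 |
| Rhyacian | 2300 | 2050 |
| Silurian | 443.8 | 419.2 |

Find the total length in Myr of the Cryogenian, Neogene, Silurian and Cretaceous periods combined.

209.05 million years

Duration is start − end for each: (720 − 635) + (23.03 − 2.58) + (443.8 − 419.2) + (145 − 66).
That is 85 + 20.45 + 24.6 + 79, which totals 209.05 million years.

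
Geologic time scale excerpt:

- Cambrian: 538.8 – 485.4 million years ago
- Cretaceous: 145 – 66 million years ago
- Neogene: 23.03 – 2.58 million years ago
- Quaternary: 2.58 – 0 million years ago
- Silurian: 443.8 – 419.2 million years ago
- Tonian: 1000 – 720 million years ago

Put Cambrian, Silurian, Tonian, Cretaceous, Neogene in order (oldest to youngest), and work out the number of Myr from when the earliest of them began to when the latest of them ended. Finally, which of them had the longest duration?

Start ages (Ma): Tonian 1000, Cambrian 538.8, Silurian 443.8, Cretaceous 145, Neogene 23.03.
Ordered oldest to youngest: Tonian, Cambrian, Silurian, Cretaceous, Neogene.
Span = 1000 − 2.58 = 997.42 Myr.
Durations: Tonian 280, Neogene 20.45, Cretaceous 79, Silurian 24.6, Cambrian 53.4 → longest is Tonian (280 Myr).

Tonian, Cambrian, Silurian, Cretaceous, Neogene; total span 997.42 Myr; longest is Tonian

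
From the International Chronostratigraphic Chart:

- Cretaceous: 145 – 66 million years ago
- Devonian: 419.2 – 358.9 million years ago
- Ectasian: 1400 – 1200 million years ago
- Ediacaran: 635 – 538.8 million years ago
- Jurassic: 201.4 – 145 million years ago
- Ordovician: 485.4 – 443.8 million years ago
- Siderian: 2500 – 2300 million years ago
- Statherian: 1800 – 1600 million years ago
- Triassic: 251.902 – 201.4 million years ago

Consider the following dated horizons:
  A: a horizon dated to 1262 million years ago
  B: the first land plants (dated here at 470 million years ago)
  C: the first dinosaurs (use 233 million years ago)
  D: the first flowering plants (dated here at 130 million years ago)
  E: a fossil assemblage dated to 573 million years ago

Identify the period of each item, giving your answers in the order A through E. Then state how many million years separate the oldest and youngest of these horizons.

A: 1262 Ma lies in 1400–1200 Ma, so Ectasian.
B: 470 Ma lies in 485.4–443.8 Ma, so Ordovician.
C: 233 Ma lies in 251.902–201.4 Ma, so Triassic.
D: 130 Ma lies in 145–66 Ma, so Cretaceous.
E: 573 Ma lies in 635–538.8 Ma, so Ediacaran.
Oldest = 1262 Ma, youngest = 130 Ma → span 1132 Myr.

A — Ectasian; B — Ordovician; C — Triassic; D — Cretaceous; E — Ediacaran; span 1132 million years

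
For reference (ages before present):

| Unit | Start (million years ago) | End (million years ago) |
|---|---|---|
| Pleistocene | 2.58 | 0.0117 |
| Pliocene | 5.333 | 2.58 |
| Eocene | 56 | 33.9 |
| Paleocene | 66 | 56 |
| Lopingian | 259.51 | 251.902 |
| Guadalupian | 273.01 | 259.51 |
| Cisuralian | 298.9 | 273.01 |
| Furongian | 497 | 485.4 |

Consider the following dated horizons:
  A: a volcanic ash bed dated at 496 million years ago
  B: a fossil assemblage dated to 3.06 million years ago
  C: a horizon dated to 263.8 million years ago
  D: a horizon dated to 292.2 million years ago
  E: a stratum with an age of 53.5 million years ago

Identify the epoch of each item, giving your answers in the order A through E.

A — Furongian; B — Pliocene; C — Guadalupian; D — Cisuralian; E — Eocene

A: 496 Ma lies in 497–485.4 Ma, so Furongian.
B: 3.06 Ma lies in 5.333–2.58 Ma, so Pliocene.
C: 263.8 Ma lies in 273.01–259.51 Ma, so Guadalupian.
D: 292.2 Ma lies in 298.9–273.01 Ma, so Cisuralian.
E: 53.5 Ma lies in 56–33.9 Ma, so Eocene.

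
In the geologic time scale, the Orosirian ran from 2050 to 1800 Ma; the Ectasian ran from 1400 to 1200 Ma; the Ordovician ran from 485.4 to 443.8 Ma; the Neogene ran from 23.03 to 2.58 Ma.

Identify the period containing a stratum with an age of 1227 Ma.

Ectasian

1227 Ma lies between 1400 and 1200 Ma, so it falls in the Ectasian.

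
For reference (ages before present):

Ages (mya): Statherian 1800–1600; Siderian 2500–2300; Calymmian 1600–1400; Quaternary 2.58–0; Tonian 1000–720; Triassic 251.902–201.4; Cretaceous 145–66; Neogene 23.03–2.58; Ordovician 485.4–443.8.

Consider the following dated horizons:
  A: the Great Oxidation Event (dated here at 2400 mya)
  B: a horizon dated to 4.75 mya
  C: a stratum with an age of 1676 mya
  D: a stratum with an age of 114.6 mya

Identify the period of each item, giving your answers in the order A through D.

Match each age against the start–end ranges in the excerpt: A = 2400 Ma → Siderian (2500–2300); B = 4.75 Ma → Neogene (23.03–2.58); C = 1676 Ma → Statherian (1800–1600); D = 114.6 Ma → Cretaceous (145–66).

A — Siderian; B — Neogene; C — Statherian; D — Cretaceous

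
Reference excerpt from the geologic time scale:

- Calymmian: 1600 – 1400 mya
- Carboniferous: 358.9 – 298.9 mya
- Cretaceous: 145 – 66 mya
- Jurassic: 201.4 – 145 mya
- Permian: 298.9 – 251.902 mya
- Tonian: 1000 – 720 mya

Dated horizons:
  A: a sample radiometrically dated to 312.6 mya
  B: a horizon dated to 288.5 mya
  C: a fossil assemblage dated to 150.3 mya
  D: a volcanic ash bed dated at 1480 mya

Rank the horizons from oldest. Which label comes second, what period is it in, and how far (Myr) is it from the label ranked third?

Larger Ma means older, so oldest first: D 1480 > A 312.6 > B 288.5 > C 150.3.
Counting 2 along gives A (312.6 Ma); the excerpt puts that inside the Carboniferous, 358.9–298.9 Ma.
Next in line is B (288.5 Ma), and 312.6 − 288.5 = 24.1 Myr.

A, in the Carboniferous; 24.1 million years to B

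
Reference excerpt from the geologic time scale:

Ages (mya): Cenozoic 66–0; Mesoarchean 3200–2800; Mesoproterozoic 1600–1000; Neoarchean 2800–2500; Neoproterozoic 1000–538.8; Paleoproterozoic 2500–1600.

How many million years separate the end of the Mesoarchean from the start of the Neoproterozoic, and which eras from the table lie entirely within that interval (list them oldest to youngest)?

1800 million years; Neoarchean, Paleoproterozoic, Mesoproterozoic

End of Mesoarchean = 2800 Ma; start of Neoproterozoic = 1000 Ma.
Gap = 2800 − 1000 = 1800 Myr.
Eras wholly inside 2800–1000 Ma: Neoarchean (2800–2500), Paleoproterozoic (2500–1600), Mesoproterozoic (1600–1000).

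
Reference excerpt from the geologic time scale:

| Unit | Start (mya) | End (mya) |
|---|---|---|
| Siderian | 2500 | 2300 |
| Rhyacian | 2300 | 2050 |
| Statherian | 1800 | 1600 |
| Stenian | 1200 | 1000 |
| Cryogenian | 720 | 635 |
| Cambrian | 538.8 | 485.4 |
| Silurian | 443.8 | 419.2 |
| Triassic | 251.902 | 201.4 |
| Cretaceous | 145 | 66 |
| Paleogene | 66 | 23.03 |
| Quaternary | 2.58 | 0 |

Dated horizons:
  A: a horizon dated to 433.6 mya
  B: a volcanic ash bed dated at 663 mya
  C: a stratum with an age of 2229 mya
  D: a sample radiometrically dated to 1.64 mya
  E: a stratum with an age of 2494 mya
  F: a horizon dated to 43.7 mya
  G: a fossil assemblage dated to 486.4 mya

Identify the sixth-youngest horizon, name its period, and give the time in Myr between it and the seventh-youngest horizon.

C, in the Rhyacian; 265 million years to E

Sorted youngest-first by Ma: D (1.64), F (43.7), A (433.6), G (486.4), B (663), C (2229), E (2494).
The sixth youngest is C at 2229 Ma, which lies in 2300–2050 Ma: the Rhyacian.
The seventh youngest is E at 2494 Ma; separation = |2229 − 2494| = 265 Myr.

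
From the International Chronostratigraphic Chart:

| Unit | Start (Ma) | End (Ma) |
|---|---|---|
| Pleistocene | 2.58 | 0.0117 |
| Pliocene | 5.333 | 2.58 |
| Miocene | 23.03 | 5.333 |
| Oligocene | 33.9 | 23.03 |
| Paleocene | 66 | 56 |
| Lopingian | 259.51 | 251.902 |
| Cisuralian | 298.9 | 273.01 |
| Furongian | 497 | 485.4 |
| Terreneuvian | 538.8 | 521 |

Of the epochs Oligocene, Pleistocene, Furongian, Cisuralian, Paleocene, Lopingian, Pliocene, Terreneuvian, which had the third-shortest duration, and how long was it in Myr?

Lopingian, 7.608 million years

Start − end for each: Oligocene 33.9 − 23.03 = 10.87; Pleistocene 2.58 − 0.0117 = 2.5683; Furongian 497 − 485.4 = 11.6; Cisuralian 298.9 − 273.01 = 25.89; Paleocene 66 − 56 = 10; Lopingian 259.51 − 251.902 = 7.608; Pliocene 5.333 − 2.58 = 2.753; Terreneuvian 538.8 − 521 = 17.8.
Ranking these from shortest: Pleistocene < Pliocene < Lopingian < Paleocene < Oligocene < Furongian < Terreneuvian < Cisuralian.
Position 3 in that ranking is Lopingian, which lasted 7.608 Myr.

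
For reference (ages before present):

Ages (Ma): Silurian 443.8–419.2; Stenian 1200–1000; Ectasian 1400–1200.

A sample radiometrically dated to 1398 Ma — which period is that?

1398 Ma lies between 1400 and 1200 Ma, so it falls in the Ectasian.

Ectasian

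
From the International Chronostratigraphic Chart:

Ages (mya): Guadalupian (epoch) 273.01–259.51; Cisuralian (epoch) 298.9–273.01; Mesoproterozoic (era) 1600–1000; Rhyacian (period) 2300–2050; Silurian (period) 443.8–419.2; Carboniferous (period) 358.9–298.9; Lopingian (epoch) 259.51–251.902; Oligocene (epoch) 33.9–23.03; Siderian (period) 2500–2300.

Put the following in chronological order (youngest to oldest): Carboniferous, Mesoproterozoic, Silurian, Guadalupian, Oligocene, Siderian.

The oldest of these is Siderian (starts 2500 Ma) and the youngest is Oligocene (ends 23.03 Ma).
In between, by decreasing start age: Mesoproterozoic (1600), Silurian (443.8), Carboniferous (358.9), Guadalupian (273.01).
Listing youngest first means reversing that sequence.

Oligocene, then Guadalupian, then Carboniferous, then Silurian, then Mesoproterozoic, then Siderian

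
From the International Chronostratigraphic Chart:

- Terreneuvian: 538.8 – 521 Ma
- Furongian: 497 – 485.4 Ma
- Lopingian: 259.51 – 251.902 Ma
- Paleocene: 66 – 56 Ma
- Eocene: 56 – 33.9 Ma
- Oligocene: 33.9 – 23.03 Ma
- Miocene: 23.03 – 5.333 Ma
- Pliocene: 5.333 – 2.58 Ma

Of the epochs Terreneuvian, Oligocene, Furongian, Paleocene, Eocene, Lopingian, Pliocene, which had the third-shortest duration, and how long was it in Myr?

Durations: Terreneuvian 17.8; Oligocene 10.87; Furongian 11.6; Paleocene 10; Eocene 22.1; Lopingian 7.608; Pliocene 2.753 Myr.
Sorted shortest-first: Pliocene (2.753), Lopingian (7.608), Paleocene (10), Oligocene (10.87), Furongian (11.6), Terreneuvian (17.8), Eocene (22.1).
The third shortest is Paleocene at 10 Myr.

Paleocene, 10 million years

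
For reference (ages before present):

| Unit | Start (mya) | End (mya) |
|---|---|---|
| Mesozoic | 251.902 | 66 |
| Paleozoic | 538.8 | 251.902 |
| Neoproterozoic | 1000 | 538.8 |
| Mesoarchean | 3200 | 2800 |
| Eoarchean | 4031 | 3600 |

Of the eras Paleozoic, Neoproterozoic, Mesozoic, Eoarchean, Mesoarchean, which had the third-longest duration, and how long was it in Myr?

Mesoarchean, 400 million years

Start − end for each: Paleozoic 538.8 − 251.902 = 286.898; Neoproterozoic 1000 − 538.8 = 461.2; Mesozoic 251.902 − 66 = 185.902; Eoarchean 4031 − 3600 = 431; Mesoarchean 3200 − 2800 = 400.
Ranking these from longest: Neoproterozoic > Eoarchean > Mesoarchean > Paleozoic > Mesozoic.
Position 3 in that ranking is Mesoarchean, which lasted 400 Myr.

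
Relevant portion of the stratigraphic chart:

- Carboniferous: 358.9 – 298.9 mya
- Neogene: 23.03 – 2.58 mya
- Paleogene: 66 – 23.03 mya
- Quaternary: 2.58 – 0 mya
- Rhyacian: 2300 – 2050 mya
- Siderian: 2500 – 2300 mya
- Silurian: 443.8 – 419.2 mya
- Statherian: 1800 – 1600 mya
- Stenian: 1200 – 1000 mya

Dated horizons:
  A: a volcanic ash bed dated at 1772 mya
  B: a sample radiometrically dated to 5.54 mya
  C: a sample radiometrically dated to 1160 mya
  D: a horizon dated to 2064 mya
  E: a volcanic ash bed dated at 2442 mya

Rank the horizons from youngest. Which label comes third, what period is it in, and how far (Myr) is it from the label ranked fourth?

A, in the Statherian; 292 million years to D

Smaller Ma means younger, so youngest first: B 5.54 < C 1160 < A 1772 < D 2064 < E 2442.
Counting 3 along gives A (1772 Ma); the excerpt puts that inside the Statherian, 1800–1600 Ma.
Next in line is D (2064 Ma), and 2064 − 1772 = 292 Myr.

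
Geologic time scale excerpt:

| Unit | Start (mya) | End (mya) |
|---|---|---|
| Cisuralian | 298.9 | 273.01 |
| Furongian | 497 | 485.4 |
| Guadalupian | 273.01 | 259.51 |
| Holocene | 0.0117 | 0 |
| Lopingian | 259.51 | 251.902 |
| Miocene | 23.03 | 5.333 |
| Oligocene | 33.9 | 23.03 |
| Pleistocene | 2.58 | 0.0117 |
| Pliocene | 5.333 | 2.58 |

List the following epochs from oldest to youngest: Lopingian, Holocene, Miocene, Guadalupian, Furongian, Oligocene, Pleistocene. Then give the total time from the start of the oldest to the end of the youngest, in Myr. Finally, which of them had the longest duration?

Start ages (Ma): Furongian 497, Guadalupian 273.01, Lopingian 259.51, Oligocene 33.9, Miocene 23.03, Pleistocene 2.58, Holocene 0.0117.
Ordered oldest to youngest: Furongian, Guadalupian, Lopingian, Oligocene, Miocene, Pleistocene, Holocene.
Span = 497 − 0 = 497 Myr.
Durations: Furongian 11.6, Miocene 17.697, Lopingian 7.608, Holocene 0.0117, Guadalupian 13.5, Oligocene 10.87, Pleistocene 2.5683 → longest is Miocene (17.697 Myr).

Furongian, Guadalupian, Lopingian, Oligocene, Miocene, Pleistocene, Holocene; total span 497 Myr; longest is Miocene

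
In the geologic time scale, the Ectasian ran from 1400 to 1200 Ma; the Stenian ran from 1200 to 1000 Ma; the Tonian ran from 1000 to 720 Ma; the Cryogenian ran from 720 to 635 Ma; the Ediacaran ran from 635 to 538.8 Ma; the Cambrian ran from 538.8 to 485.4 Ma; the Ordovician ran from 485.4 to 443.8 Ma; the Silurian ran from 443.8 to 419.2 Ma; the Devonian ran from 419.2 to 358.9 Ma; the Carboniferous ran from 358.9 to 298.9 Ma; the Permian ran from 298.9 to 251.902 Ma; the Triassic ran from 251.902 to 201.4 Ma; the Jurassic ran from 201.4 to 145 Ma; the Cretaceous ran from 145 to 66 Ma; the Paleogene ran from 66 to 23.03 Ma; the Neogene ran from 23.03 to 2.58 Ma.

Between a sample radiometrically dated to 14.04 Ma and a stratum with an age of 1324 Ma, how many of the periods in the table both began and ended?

1324 Ma sits inside the Ectasian (1400–1200) and 14.04 Ma inside the Neogene (23.03–2.58); neither of those is wholly between the two dates.
The listed periods lying completely between them are Stenian, Tonian, Cryogenian, Ediacaran, Cambrian, Ordovician, Silurian, Devonian, Carboniferous, Permian, Triassic, Jurassic, Cretaceous, Paleogene — 14 in all.

14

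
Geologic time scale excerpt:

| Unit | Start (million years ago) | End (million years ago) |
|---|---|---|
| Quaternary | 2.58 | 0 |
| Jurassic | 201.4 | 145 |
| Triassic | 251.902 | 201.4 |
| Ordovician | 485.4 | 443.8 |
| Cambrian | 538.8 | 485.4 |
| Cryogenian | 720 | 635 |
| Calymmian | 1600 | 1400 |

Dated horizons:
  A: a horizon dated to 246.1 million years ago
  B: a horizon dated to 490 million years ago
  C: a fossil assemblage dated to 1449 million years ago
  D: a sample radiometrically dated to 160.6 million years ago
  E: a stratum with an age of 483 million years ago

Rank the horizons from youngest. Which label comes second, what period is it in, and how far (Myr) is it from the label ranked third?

Sorted youngest-first by Ma: D (160.6), A (246.1), E (483), B (490), C (1449).
The second youngest is A at 246.1 Ma, which lies in 251.902–201.4 Ma: the Triassic.
The third youngest is E at 483 Ma; separation = |246.1 − 483| = 236.9 Myr.

A, in the Triassic; 236.9 million years to E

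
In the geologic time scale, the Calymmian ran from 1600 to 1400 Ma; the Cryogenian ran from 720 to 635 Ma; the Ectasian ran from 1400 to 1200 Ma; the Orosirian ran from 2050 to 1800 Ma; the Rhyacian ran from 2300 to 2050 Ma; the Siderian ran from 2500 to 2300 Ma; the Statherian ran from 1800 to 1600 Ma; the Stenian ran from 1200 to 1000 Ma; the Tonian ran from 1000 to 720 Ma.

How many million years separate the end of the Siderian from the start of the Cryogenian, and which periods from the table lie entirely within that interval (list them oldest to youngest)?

1580 million years; Rhyacian, Orosirian, Statherian, Calymmian, Ectasian, Stenian, Tonian

End of Siderian = 2300 Ma; start of Cryogenian = 720 Ma.
Gap = 2300 − 720 = 1580 Myr.
Periods wholly inside 2300–720 Ma: Rhyacian (2300–2050), Orosirian (2050–1800), Statherian (1800–1600), Calymmian (1600–1400), Ectasian (1400–1200), Stenian (1200–1000), Tonian (1000–720).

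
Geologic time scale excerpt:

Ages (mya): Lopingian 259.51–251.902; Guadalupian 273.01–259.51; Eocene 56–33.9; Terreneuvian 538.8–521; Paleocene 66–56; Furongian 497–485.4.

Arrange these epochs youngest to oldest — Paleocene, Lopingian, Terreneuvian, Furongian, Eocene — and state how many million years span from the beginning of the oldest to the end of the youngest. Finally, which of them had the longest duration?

Eocene → Paleocene → Lopingian → Furongian → Terreneuvian; total span 504.9 Myr; longest is Eocene

From the excerpt: Paleocene 66–56; Lopingian 259.51–251.902; Terreneuvian 538.8–521; Furongian 497–485.4; Eocene 56–33.9 (Ma).
Larger Ma is earlier, so the oldest is Terreneuvian and the youngest is Eocene; youngest to oldest: Eocene, Paleocene, Lopingian, Furongian, Terreneuvian.
Oldest start 538.8 minus youngest end 33.9 gives 504.9 Myr overall.
Individual lengths (start − end): Paleocene 10; Lopingian 7.608; Eocene 22.1; Terreneuvian 17.8; Furongian 11.6. The largest is Eocene at 22.1 Myr.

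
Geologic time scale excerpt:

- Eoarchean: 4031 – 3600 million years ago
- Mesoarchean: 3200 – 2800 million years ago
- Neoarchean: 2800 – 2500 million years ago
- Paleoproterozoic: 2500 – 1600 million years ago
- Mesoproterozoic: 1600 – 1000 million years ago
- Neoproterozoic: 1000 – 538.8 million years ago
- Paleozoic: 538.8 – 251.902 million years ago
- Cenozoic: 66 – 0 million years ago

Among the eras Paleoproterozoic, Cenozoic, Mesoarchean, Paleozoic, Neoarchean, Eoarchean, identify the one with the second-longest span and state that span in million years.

Eoarchean, 431 million years

Start − end for each: Paleoproterozoic 2500 − 1600 = 900; Cenozoic 66 − 0 = 66; Mesoarchean 3200 − 2800 = 400; Paleozoic 538.8 − 251.902 = 286.898; Neoarchean 2800 − 2500 = 300; Eoarchean 4031 − 3600 = 431.
Ranking these from longest: Paleoproterozoic > Eoarchean > Mesoarchean > Neoarchean > Paleozoic > Cenozoic.
Position 2 in that ranking is Eoarchean, which lasted 431 Myr.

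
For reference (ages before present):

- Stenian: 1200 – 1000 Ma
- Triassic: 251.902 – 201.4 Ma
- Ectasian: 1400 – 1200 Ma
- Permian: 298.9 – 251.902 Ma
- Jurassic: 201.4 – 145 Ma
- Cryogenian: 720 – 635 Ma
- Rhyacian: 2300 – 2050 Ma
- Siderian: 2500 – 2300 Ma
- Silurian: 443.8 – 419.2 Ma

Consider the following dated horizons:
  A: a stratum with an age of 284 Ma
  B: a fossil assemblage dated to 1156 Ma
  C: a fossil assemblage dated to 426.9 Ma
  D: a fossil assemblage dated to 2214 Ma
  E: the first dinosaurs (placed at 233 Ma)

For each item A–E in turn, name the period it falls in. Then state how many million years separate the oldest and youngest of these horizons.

A — Permian; B — Stenian; C — Silurian; D — Rhyacian; E — Triassic; span 1981 million years

A: 284 Ma lies in 298.9–251.902 Ma, so Permian.
B: 1156 Ma lies in 1200–1000 Ma, so Stenian.
C: 426.9 Ma lies in 443.8–419.2 Ma, so Silurian.
D: 2214 Ma lies in 2300–2050 Ma, so Rhyacian.
E: 233 Ma lies in 251.902–201.4 Ma, so Triassic.
Oldest = 2214 Ma, youngest = 233 Ma → span 1981 Myr.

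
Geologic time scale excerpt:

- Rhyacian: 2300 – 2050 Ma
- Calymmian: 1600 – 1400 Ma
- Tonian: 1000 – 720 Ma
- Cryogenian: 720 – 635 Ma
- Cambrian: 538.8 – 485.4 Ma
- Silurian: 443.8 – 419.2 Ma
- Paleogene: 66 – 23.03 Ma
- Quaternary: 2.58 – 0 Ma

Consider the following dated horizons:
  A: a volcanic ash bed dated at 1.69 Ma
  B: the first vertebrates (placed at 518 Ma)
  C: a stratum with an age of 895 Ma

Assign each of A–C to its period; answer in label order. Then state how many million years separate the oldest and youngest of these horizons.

A: 1.69 Ma lies in 2.58–0 Ma, so Quaternary.
B: 518 Ma lies in 538.8–485.4 Ma, so Cambrian.
C: 895 Ma lies in 1000–720 Ma, so Tonian.
Oldest = 895 Ma, youngest = 1.69 Ma → span 893.31 Myr.

A — Quaternary; B — Cambrian; C — Tonian; span 893.31 million years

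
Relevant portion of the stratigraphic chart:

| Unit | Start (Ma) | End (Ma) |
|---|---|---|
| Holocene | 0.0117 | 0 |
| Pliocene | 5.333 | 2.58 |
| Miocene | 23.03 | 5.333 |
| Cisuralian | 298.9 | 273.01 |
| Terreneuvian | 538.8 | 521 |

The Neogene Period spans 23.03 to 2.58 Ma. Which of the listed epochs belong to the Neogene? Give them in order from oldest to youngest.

Miocene, Pliocene

Epochs with both bounds inside 23.03–2.58 Ma: Miocene (23.03–5.333), Pliocene (5.333–2.58).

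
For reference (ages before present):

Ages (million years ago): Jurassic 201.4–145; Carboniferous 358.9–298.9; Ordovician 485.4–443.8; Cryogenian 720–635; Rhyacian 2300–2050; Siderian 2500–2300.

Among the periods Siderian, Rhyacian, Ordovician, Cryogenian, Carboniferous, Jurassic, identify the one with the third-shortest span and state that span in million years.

Carboniferous, 60 million years

Durations: Siderian 200; Rhyacian 250; Ordovician 41.6; Cryogenian 85; Carboniferous 60; Jurassic 56.4 Myr.
Sorted shortest-first: Ordovician (41.6), Jurassic (56.4), Carboniferous (60), Cryogenian (85), Siderian (200), Rhyacian (250).
The third shortest is Carboniferous at 60 Myr.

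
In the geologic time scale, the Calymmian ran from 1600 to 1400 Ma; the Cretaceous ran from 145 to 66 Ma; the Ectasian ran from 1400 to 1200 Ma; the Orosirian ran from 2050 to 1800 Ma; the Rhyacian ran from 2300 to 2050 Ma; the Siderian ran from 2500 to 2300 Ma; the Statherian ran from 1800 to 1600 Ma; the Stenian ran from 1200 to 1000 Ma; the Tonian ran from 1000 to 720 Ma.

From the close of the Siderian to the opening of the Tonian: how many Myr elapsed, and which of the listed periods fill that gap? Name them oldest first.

End of Siderian = 2300 Ma; start of Tonian = 1000 Ma.
Gap = 2300 − 1000 = 1300 Myr.
Periods wholly inside 2300–1000 Ma: Rhyacian (2300–2050), Orosirian (2050–1800), Statherian (1800–1600), Calymmian (1600–1400), Ectasian (1400–1200), Stenian (1200–1000).

1300 million years; Rhyacian, Orosirian, Statherian, Calymmian, Ectasian, Stenian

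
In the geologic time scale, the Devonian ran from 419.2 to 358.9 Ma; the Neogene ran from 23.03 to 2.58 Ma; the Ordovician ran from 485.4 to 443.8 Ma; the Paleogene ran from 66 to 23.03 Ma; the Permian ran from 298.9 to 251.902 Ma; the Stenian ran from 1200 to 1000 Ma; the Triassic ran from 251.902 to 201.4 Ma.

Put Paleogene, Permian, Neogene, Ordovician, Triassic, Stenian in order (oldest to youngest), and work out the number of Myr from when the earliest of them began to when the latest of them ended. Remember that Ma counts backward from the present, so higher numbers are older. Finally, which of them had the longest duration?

Stenian, Ordovician, Permian, Triassic, Paleogene, Neogene; total span 1197.42 Myr; longest is Stenian

Start ages (Ma): Stenian 1200, Ordovician 485.4, Permian 298.9, Triassic 251.902, Paleogene 66, Neogene 23.03.
Ordered oldest to youngest: Stenian, Ordovician, Permian, Triassic, Paleogene, Neogene.
Span = 1200 − 2.58 = 1197.42 Myr.
Durations: Stenian 200, Triassic 50.502, Permian 46.998, Paleogene 42.97, Ordovician 41.6, Neogene 20.45 → longest is Stenian (200 Myr).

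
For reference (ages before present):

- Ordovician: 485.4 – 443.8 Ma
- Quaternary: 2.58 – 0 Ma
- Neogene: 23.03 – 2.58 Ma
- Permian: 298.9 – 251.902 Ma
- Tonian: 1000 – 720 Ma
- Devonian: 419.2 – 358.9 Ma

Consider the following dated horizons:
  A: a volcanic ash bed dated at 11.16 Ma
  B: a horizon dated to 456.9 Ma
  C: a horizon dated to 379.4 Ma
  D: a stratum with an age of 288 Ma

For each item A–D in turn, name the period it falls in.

A: 11.16 Ma lies in 23.03–2.58 Ma, so Neogene.
B: 456.9 Ma lies in 485.4–443.8 Ma, so Ordovician.
C: 379.4 Ma lies in 419.2–358.9 Ma, so Devonian.
D: 288 Ma lies in 298.9–251.902 Ma, so Permian.

A — Neogene; B — Ordovician; C — Devonian; D — Permian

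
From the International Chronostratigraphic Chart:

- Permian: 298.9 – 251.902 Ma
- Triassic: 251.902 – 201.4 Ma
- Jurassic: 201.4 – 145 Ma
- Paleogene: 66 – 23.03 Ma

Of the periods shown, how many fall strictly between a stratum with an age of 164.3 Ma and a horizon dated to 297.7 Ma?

1

297.7 Ma sits inside the Permian (298.9–251.902) and 164.3 Ma inside the Jurassic (201.4–145); neither of those is wholly between the two dates.
The listed periods lying completely between them are Triassic — 1 in all.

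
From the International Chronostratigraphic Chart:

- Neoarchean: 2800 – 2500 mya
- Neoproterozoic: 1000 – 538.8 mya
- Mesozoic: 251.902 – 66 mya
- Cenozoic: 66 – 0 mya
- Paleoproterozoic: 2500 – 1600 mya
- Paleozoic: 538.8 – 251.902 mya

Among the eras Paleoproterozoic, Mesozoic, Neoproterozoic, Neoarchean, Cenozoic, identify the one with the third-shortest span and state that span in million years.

Neoarchean, 300 million years

Start − end for each: Paleoproterozoic 2500 − 1600 = 900; Mesozoic 251.902 − 66 = 185.902; Neoproterozoic 1000 − 538.8 = 461.2; Neoarchean 2800 − 2500 = 300; Cenozoic 66 − 0 = 66.
Ranking these from shortest: Cenozoic < Mesozoic < Neoarchean < Neoproterozoic < Paleoproterozoic.
Position 3 in that ranking is Neoarchean, which lasted 300 Myr.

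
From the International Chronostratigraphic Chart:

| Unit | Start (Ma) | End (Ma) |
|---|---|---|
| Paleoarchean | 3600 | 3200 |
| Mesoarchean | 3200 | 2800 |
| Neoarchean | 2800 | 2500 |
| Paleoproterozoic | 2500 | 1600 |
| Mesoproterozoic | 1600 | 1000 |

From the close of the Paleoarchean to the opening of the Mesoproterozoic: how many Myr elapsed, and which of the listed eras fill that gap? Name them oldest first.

End of Paleoarchean = 3200 Ma; start of Mesoproterozoic = 1600 Ma.
Gap = 3200 − 1600 = 1600 Myr.
Eras wholly inside 3200–1600 Ma: Mesoarchean (3200–2800), Neoarchean (2800–2500), Paleoproterozoic (2500–1600).

1600 million years; Mesoarchean, Neoarchean, Paleoproterozoic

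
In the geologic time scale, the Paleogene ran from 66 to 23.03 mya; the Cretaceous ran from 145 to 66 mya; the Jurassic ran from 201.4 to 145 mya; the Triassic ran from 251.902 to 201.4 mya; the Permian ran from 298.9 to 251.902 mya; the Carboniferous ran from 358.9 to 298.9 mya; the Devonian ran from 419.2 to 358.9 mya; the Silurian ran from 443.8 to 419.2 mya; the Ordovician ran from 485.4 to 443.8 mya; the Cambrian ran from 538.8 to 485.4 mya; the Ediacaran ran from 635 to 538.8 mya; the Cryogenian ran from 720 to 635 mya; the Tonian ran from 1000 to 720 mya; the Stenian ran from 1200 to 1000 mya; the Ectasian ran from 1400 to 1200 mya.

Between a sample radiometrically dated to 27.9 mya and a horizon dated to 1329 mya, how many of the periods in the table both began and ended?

1329 Ma sits inside the Ectasian (1400–1200) and 27.9 Ma inside the Paleogene (66–23.03); neither of those is wholly between the two dates.
The listed periods lying completely between them are Stenian, Tonian, Cryogenian, Ediacaran, Cambrian, Ordovician, Silurian, Devonian, Carboniferous, Permian, Triassic, Jurassic, Cretaceous — 13 in all.

13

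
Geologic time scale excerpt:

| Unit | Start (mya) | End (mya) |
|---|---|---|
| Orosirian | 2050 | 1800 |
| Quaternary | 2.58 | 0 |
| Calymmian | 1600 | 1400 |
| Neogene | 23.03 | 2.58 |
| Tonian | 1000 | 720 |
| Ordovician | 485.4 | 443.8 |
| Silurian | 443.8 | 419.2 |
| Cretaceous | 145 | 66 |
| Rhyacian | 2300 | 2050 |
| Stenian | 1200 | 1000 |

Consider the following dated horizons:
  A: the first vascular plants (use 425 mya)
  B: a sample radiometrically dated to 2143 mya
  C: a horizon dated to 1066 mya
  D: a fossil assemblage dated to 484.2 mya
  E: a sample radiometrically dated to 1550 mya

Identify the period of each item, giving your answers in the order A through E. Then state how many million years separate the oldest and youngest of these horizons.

A: 425 Ma lies in 443.8–419.2 Ma, so Silurian.
B: 2143 Ma lies in 2300–2050 Ma, so Rhyacian.
C: 1066 Ma lies in 1200–1000 Ma, so Stenian.
D: 484.2 Ma lies in 485.4–443.8 Ma, so Ordovician.
E: 1550 Ma lies in 1600–1400 Ma, so Calymmian.
Oldest = 2143 Ma, youngest = 425 Ma → span 1718 Myr.

A — Silurian; B — Rhyacian; C — Stenian; D — Ordovician; E — Calymmian; span 1718 million years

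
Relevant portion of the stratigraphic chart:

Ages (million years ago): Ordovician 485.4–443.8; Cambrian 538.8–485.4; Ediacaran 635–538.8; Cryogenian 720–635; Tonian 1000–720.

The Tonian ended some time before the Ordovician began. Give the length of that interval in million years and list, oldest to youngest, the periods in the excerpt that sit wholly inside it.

End of Tonian = 720 Ma; start of Ordovician = 485.4 Ma.
Gap = 720 − 485.4 = 234.6 Myr.
Periods wholly inside 720–485.4 Ma: Cryogenian (720–635), Ediacaran (635–538.8), Cambrian (538.8–485.4).

234.6 million years; Cryogenian, Ediacaran, Cambrian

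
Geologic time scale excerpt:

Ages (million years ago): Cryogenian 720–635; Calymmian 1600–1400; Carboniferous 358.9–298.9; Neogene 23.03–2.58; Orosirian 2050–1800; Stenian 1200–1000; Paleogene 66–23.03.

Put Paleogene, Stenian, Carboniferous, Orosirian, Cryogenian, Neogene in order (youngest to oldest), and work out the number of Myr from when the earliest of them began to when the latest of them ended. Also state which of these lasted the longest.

From the excerpt: Paleogene 66–23.03; Stenian 1200–1000; Carboniferous 358.9–298.9; Orosirian 2050–1800; Cryogenian 720–635; Neogene 23.03–2.58 (Ma).
Larger Ma is earlier, so the oldest is Orosirian and the youngest is Neogene; youngest to oldest: Neogene, Paleogene, Carboniferous, Cryogenian, Stenian, Orosirian.
Oldest start 2050 minus youngest end 2.58 gives 2047.42 Myr overall.
Individual lengths (start − end): Stenian 200; Neogene 20.45; Paleogene 42.97; Cryogenian 85; Carboniferous 60; Orosirian 250. The largest is Orosirian at 250 Myr.

Neogene → Paleogene → Carboniferous → Cryogenian → Stenian → Orosirian; total span 2047.42 Myr; longest is Orosirian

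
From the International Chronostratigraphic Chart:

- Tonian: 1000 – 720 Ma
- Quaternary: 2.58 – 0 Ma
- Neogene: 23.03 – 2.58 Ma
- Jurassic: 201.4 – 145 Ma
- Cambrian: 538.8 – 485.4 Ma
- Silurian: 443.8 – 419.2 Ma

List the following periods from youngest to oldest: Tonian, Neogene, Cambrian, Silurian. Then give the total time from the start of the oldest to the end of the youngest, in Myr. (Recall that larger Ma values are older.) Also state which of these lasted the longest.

Neogene → Silurian → Cambrian → Tonian; total span 997.42 Myr; longest is Tonian

From the excerpt: Tonian 1000–720; Neogene 23.03–2.58; Cambrian 538.8–485.4; Silurian 443.8–419.2 (Ma).
Larger Ma is earlier, so the oldest is Tonian and the youngest is Neogene; youngest to oldest: Neogene, Silurian, Cambrian, Tonian.
Oldest start 1000 minus youngest end 2.58 gives 997.42 Myr overall.
Individual lengths (start − end): Tonian 280; Silurian 24.6; Cambrian 53.4; Neogene 20.45. The largest is Tonian at 280 Myr.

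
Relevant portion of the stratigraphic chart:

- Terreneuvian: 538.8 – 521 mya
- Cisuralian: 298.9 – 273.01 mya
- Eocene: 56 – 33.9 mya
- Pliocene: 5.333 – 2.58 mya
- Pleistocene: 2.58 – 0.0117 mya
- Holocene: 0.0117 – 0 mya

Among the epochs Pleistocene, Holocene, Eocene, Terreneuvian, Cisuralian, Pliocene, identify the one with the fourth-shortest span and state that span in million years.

Durations: Pleistocene 2.5683; Holocene 0.0117; Eocene 22.1; Terreneuvian 17.8; Cisuralian 25.89; Pliocene 2.753 Myr.
Sorted shortest-first: Holocene (0.0117), Pleistocene (2.5683), Pliocene (2.753), Terreneuvian (17.8), Eocene (22.1), Cisuralian (25.89).
The fourth shortest is Terreneuvian at 17.8 Myr.

Terreneuvian, 17.8 million years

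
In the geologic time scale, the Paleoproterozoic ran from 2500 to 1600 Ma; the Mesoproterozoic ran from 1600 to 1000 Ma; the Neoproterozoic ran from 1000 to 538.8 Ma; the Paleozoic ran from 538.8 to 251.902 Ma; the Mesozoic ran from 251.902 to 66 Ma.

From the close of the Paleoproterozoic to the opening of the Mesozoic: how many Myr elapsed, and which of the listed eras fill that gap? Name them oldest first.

End of Paleoproterozoic = 1600 Ma; start of Mesozoic = 251.902 Ma.
Gap = 1600 − 251.902 = 1348.098 Myr.
Eras wholly inside 1600–251.902 Ma: Mesoproterozoic (1600–1000), Neoproterozoic (1000–538.8), Paleozoic (538.8–251.902).

1348.098 million years; Mesoproterozoic, Neoproterozoic, Paleozoic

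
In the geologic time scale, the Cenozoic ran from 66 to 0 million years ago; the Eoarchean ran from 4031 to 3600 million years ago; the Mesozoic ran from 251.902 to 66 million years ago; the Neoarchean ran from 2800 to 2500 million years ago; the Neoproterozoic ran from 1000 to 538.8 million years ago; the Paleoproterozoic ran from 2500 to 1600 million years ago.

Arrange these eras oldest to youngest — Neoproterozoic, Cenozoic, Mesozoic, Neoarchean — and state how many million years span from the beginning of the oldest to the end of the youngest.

Neoarchean → Neoproterozoic → Mesozoic → Cenozoic; total span 2800 Myr

From the excerpt: Neoproterozoic 1000–538.8; Cenozoic 66–0; Mesozoic 251.902–66; Neoarchean 2800–2500 (Ma).
Larger Ma is earlier, so the oldest is Neoarchean and the youngest is Cenozoic; oldest to youngest: Neoarchean, Neoproterozoic, Mesozoic, Cenozoic.
Oldest start 2800 minus youngest end 0 gives 2800 Myr overall.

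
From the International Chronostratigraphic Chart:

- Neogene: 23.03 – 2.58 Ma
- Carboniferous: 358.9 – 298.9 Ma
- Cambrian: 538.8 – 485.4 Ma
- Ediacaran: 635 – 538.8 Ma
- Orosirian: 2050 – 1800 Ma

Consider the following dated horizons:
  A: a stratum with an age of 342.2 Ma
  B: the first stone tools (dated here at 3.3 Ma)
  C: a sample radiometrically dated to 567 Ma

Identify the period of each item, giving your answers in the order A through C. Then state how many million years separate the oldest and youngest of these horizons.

A: 342.2 Ma lies in 358.9–298.9 Ma, so Carboniferous.
B: 3.3 Ma lies in 23.03–2.58 Ma, so Neogene.
C: 567 Ma lies in 635–538.8 Ma, so Ediacaran.
Oldest = 567 Ma, youngest = 3.3 Ma → span 563.7 Myr.

A — Carboniferous; B — Neogene; C — Ediacaran; span 563.7 million years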